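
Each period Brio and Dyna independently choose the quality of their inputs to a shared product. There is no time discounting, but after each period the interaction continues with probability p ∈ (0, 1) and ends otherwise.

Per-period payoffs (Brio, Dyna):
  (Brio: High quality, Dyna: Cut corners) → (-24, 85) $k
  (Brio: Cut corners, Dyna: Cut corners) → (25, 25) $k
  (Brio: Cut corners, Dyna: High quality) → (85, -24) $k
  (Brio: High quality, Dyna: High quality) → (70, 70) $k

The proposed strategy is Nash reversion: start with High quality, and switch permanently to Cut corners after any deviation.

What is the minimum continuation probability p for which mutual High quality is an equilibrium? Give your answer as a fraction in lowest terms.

1/4

Expected cooperation value is 70 + p·70 + p²·70 + … = 70/(1−p); deviation gives 85 + p·25/(1−p).
70 ≥ 85(1−p) + 25p ⇒ 60p ≥ 15 ⇒ p ≥ 15/60 = 1/4.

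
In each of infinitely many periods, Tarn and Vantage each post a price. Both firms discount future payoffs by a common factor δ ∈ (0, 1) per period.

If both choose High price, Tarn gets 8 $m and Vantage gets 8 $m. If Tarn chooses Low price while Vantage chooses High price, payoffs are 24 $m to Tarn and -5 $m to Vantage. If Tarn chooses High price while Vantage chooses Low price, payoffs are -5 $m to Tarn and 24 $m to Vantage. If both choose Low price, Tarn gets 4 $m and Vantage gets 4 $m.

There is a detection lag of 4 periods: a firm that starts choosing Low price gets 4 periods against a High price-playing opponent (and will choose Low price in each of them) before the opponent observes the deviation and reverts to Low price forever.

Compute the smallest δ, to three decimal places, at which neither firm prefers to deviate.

A deviator earns 24 for 4 periods, then 4 forever; cooperating earns 8 forever. Multiplying the IC by (1−δ):
8 ≥ 24(1−δ^4) + 4δ^4, so 20·δ^4 ≥ 16 and δ^4 ≥ 4/5.
δ ≥ (4/5)^(1/4) ≈ 0.946.

0.946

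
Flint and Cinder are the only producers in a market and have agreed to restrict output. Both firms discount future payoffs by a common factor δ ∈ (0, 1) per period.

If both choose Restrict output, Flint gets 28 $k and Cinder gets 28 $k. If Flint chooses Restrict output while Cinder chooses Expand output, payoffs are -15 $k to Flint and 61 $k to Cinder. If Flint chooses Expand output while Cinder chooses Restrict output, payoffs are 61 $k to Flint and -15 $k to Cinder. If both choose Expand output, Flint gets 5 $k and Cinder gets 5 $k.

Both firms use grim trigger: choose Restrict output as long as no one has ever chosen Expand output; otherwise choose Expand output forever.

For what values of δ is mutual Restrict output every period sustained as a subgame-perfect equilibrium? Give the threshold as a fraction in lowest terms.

Cooperation forever yields 28 each period: 28/(1−δ).
Deviating yields 61 once, then 5 forever: 61 + 5δ/(1−δ).
No profitable deviation requires 28/(1−δ) ≥ 61 + 5δ/(1−δ).
Multiplying by (1−δ): 28 ≥ 61(1−δ) + 5δ = 61 − 56δ.
So 56δ ≥ 33, i.e. δ ≥ 33/56.

33/56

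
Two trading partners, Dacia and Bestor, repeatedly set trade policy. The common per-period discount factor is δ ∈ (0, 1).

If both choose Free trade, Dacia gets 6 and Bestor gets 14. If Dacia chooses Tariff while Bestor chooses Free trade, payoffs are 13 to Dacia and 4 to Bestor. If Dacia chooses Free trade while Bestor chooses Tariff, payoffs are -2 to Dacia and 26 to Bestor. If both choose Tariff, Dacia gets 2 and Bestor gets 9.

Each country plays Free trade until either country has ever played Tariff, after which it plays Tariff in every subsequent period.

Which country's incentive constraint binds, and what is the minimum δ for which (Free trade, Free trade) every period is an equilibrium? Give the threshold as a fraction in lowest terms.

Dacia: cooperation gives 6 each period; deviation gives 13 once then 2 forever.
  6/(1−δ) ≥ 13 + 2δ/(1−δ) ⇒ δ ≥ 7/11.
Bestor: cooperation gives 14 each period; deviation gives 26 once then 9 forever.
  δ ≥ 12/17.
Both must hold, so the binding constraint is Bestor's: δ ≥ 12/17.

Bestor; δ ≥ 12/17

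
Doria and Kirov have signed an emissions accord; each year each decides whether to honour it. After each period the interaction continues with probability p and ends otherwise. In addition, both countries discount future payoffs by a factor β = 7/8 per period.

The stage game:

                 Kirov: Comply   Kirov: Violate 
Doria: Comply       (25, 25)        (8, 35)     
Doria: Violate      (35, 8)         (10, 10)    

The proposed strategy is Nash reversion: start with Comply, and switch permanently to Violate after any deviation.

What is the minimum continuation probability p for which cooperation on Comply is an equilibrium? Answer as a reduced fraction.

Expected continuation weight on next period's payoff is β·p = 7/8·p, which plays the role of the discount factor.
Cooperation requires 7/8·p ≥ (35−25)/(35−10) = 2/5, hence p ≥ 16/35.

16/35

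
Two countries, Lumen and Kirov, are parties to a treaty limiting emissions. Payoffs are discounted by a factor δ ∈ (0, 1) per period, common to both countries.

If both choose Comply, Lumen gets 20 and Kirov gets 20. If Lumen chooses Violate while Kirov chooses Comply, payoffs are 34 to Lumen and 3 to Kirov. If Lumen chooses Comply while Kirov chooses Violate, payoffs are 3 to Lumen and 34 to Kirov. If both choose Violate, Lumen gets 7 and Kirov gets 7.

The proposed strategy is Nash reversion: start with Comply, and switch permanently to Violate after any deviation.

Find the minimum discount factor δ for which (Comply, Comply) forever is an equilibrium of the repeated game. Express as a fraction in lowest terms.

14/27

Cooperation forever yields 20 each period: 20/(1−δ).
Deviating yields 34 once, then 7 forever: 34 + 7δ/(1−δ).
No profitable deviation requires 20/(1−δ) ≥ 34 + 7δ/(1−δ).
Multiplying by (1−δ): 20 ≥ 34(1−δ) + 7δ = 34 − 27δ.
So 27δ ≥ 14, i.e. δ ≥ 14/27.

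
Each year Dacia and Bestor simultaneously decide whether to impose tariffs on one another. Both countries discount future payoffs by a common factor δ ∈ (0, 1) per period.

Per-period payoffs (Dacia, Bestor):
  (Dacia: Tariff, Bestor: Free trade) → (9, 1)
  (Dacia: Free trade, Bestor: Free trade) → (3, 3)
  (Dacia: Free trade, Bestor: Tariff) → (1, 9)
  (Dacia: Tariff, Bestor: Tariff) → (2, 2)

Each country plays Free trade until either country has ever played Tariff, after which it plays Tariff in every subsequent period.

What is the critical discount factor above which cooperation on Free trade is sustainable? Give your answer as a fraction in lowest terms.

Cooperation forever yields 3 each period: 3/(1−δ).
Deviating yields 9 once, then 2 forever: 9 + 2δ/(1−δ).
No profitable deviation requires 3/(1−δ) ≥ 9 + 2δ/(1−δ).
Multiplying by (1−δ): 3 ≥ 9(1−δ) + 2δ = 9 − 7δ.
So 7δ ≥ 6, i.e. δ ≥ 6/7.

6/7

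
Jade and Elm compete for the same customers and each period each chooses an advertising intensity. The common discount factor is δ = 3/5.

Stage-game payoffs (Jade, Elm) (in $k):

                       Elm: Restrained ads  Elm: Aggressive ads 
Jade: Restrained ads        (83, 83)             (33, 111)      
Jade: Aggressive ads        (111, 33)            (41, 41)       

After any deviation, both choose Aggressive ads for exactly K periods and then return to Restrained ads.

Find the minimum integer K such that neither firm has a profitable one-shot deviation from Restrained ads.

2

No profitable deviation requires (83−41)(δ+…+δ^K) ≥ 111−83, i.e. δ+…+δ^K ≥ 2/3 ≈ 0.6667.
With δ = 3/5, the partial sums are K=1: 0.6000, K=2: 0.9600.
K = 2 is the first length at which the sum reaches 0.6667.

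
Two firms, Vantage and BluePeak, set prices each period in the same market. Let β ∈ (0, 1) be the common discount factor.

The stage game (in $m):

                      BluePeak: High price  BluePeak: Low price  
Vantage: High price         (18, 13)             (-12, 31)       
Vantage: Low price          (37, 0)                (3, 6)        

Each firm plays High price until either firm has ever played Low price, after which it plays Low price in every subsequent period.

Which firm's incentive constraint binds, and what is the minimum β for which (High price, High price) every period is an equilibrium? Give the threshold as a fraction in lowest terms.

For Vantage: deviation gain 37−18 = 19, per-period punishment loss 18−3 = 15. IC gives β ≥ 19/34.
For BluePeak: gain 18, loss 7 per period, so β ≥ 18/25.
The tighter constraint is BluePeak's, so cooperation needs β ≥ 18/25.

BluePeak; β ≥ 18/25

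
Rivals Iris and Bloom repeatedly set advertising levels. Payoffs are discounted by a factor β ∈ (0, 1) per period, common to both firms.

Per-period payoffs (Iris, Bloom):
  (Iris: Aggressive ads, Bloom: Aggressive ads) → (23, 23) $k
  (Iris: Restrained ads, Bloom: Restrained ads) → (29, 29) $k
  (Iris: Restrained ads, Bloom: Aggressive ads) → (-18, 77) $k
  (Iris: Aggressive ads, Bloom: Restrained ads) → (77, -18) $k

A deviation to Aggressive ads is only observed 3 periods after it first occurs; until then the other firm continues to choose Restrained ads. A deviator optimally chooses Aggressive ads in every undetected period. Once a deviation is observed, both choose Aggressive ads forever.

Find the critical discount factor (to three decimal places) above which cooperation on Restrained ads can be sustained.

0.961

Deviating for the 3 undetected periods gains 77−29 = 48 per period over cooperation, then loses 29−23 = 6 per period forever once punishment starts.
Gain: 48(1 + β + … + β^2); loss: 6·β^3/(1−β).
No profitable deviation ⇔ 48(1−β^3) ≤ 6·β^3, i.e. β^3 ≥ 48/(48+6) = 8/9.
Hence β ≥ (8/9)^(1/3) ≈ 0.961.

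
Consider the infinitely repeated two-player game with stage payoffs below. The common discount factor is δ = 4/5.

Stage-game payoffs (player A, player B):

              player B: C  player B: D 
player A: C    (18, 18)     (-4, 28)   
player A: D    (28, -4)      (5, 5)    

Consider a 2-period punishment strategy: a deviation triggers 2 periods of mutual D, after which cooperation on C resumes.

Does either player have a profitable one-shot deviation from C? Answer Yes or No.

A one-shot deviation gives 28 now, then 5 for 2 periods, then back to 18.
Gain from deviating: (28−18) today; loss: (18−5) in each of the next 2 periods.
No-deviation condition: (18−5)(δ+…+δ^2) ≥ 28−18, i.e. δ+…+δ^2 ≥ 10/13.
At δ = 4/5: δ+…+δ^2 = 1.4400 ≥ 0.7692.
So cooperation is sustainable.

No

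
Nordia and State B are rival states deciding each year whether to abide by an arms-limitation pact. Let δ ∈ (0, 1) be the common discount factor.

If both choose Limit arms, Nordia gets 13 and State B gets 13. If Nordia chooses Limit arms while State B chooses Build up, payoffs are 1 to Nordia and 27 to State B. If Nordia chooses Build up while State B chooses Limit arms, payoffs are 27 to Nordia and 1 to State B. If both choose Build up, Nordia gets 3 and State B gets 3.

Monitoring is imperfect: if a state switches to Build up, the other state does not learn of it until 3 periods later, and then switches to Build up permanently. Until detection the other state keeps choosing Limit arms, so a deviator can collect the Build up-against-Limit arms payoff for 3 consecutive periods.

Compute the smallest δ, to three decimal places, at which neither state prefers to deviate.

0.836

The best deviation is to choose Build up for all 3 undetected periods, earning 27 each, then 3 forever once detected.
Deviation value: 27(1−δ^3)/(1−δ) + 3δ^3/(1−δ); cooperation value: 13/(1−δ).
IC: 13 ≥ 27(1−δ^3) + 3δ^3 = 27 − 24δ^3.
So δ^3 ≥ 14/24 = 7/12, giving δ ≥ (7/12)^(1/3) ≈ 0.836.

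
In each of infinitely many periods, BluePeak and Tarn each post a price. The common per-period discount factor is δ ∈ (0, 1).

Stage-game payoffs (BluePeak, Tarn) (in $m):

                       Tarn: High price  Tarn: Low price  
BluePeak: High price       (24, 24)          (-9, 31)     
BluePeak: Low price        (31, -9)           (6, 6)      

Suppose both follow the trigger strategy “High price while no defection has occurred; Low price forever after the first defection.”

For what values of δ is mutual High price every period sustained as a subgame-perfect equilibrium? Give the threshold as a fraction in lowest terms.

7/25

One-period gain from deviating is 31 − 24 = 7. The loss is 24 − 6 = 18 in every subsequent period, with present value 18·δ/(1−δ).
Deviation is unprofitable when 18·δ/(1−δ) ≥ 7, i.e. δ/(1−δ) ≥ 7/18.
Equivalently δ ≥ 7/(7+18) = 7/25.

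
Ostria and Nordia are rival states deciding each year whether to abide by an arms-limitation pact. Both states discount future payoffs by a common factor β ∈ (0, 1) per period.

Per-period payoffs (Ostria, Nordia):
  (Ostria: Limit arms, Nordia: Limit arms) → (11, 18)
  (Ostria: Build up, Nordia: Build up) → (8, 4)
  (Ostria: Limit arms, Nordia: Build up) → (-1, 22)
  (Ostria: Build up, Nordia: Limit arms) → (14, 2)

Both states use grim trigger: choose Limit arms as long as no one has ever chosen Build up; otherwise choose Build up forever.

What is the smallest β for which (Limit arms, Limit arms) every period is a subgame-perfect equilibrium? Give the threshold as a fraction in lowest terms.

Ostria's threshold: (14−11)/(14−8) = 1/2.
Nordia's threshold: (22−18)/(22−4) = 2/9.
1/2 > 2/9, so Ostria binds and β* = 1/2.

1/2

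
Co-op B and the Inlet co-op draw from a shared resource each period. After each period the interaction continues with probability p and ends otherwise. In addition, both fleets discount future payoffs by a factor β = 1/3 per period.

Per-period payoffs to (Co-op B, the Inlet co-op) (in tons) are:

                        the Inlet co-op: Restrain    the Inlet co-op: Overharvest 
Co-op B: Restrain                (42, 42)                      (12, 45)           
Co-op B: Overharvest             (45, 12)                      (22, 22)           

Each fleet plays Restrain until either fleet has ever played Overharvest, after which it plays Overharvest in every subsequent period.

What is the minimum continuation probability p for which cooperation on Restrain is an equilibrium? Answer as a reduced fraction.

With continuation probability p and discount β, the effective per-period discount factor is βp.
Grim-trigger IC: βp ≥ (45−42)/(45−22) = 3/23.
So p ≥ (3/23)/(1/3) = 9/23.

9/23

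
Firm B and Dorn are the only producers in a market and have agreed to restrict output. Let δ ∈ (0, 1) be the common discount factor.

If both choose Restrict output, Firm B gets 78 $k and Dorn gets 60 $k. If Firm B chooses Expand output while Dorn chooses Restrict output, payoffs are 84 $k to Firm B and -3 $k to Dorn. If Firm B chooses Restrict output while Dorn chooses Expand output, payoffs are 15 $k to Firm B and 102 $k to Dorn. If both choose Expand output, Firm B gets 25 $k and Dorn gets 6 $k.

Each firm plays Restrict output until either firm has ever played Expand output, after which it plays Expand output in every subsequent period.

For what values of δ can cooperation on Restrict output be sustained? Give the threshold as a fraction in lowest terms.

Firm B's threshold: (84−78)/(84−25) = 6/59.
Dorn's threshold: (102−60)/(102−6) = 7/16.
6/59 < 7/16, so Dorn binds and δ* = 7/16.

7/16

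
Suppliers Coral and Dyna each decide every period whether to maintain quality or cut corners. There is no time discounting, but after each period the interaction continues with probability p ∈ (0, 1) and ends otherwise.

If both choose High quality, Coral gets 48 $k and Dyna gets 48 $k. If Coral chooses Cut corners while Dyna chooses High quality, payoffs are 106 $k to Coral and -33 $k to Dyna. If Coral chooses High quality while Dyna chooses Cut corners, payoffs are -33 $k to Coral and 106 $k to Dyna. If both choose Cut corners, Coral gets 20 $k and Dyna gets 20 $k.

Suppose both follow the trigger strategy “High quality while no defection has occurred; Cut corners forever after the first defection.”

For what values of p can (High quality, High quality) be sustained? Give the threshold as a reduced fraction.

29/43

With no time discounting, the continuation probability p plays the role of the discount factor.
Grim-trigger IC: 48/(1−p) ≥ 106 + 20p/(1−p) ⇒ p ≥ (106−48)/(106−20) = 29/43.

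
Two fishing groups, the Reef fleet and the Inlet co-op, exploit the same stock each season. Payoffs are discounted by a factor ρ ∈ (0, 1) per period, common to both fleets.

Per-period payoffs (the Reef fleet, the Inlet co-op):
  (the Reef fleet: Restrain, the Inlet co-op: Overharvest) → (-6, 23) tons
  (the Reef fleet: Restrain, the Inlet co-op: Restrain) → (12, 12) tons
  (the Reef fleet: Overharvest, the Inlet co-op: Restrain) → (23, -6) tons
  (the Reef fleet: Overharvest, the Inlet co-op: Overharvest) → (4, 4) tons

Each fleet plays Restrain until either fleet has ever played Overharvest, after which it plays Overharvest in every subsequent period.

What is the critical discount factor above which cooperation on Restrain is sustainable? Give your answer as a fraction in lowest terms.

Cooperation forever yields 12 each period: 12/(1−ρ).
Deviating yields 23 once, then 4 forever: 23 + 4ρ/(1−ρ).
No profitable deviation requires 12/(1−ρ) ≥ 23 + 4ρ/(1−ρ).
Multiplying by (1−ρ): 12 ≥ 23(1−ρ) + 4ρ = 23 − 19ρ.
So 19ρ ≥ 11, i.e. ρ ≥ 11/19.

11/19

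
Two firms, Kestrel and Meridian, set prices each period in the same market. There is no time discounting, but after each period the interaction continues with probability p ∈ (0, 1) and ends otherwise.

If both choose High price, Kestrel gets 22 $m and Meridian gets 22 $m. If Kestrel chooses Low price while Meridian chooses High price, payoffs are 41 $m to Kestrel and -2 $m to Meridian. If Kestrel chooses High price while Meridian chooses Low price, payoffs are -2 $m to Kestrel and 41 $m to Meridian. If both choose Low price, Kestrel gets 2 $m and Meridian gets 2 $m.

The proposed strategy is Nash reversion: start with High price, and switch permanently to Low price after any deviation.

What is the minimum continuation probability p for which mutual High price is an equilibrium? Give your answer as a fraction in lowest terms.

With no time discounting, the continuation probability p plays the role of the discount factor.
Grim-trigger IC: 22/(1−p) ≥ 41 + 2p/(1−p) ⇒ p ≥ (41−22)/(41−2) = 19/39.

19/39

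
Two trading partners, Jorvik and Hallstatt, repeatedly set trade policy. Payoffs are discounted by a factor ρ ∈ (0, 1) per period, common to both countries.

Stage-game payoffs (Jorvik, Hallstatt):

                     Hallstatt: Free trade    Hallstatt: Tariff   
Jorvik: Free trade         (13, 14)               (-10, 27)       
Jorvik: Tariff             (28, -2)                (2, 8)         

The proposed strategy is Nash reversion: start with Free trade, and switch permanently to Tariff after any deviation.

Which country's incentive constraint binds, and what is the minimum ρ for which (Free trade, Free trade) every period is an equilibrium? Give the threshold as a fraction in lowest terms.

Jorvik: cooperation gives 13 each period; deviation gives 28 once then 2 forever.
  13/(1−ρ) ≥ 28 + 2ρ/(1−ρ) ⇒ ρ ≥ 15/26.
Hallstatt: cooperation gives 14 each period; deviation gives 27 once then 8 forever.
  ρ ≥ 13/19.
Both must hold, so the binding constraint is Hallstatt's: ρ ≥ 13/19.

Hallstatt; ρ ≥ 13/19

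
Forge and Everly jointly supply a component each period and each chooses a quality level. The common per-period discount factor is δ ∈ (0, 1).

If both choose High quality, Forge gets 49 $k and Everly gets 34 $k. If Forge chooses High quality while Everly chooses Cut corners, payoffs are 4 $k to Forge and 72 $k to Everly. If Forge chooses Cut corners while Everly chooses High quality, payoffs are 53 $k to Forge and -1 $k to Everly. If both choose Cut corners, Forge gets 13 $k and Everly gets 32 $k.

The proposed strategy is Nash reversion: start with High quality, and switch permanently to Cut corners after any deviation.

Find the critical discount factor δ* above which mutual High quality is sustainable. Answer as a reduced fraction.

Forge's threshold: (53−49)/(53−13) = 1/10.
Everly's threshold: (72−34)/(72−32) = 19/20.
1/10 < 19/20, so Everly binds and δ* = 19/20.

19/20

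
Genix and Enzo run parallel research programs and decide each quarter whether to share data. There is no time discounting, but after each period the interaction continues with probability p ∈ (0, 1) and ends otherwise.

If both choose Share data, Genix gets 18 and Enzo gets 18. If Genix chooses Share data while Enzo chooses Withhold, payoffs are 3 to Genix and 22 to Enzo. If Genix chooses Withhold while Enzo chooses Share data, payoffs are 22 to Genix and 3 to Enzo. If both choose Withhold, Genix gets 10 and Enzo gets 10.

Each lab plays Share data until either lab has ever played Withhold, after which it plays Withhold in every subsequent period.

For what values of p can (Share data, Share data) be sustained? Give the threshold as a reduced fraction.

With no time discounting, the continuation probability p plays the role of the discount factor.
Grim-trigger IC: 18/(1−p) ≥ 22 + 10p/(1−p) ⇒ p ≥ (22−18)/(22−10) = 1/3.

1/3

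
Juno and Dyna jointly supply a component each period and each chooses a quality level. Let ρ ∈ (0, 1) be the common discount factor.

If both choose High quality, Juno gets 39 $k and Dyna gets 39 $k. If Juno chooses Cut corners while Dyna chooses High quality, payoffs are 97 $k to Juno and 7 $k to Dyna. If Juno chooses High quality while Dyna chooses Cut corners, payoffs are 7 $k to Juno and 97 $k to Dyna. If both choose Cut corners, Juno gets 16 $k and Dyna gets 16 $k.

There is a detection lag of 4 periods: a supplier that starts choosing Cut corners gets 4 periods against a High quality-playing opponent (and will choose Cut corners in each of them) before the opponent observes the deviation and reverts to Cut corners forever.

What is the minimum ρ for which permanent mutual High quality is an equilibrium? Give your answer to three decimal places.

0.920

Deviating for the 4 undetected periods gains 97−39 = 58 per period over cooperation, then loses 39−16 = 23 per period forever once punishment starts.
Gain: 58(1 + ρ + … + ρ^3); loss: 23·ρ^4/(1−ρ).
No profitable deviation ⇔ 58(1−ρ^4) ≤ 23·ρ^4, i.e. ρ^4 ≥ 58/(58+23) = 58/81.
Hence ρ ≥ (58/81)^(1/4) ≈ 0.920.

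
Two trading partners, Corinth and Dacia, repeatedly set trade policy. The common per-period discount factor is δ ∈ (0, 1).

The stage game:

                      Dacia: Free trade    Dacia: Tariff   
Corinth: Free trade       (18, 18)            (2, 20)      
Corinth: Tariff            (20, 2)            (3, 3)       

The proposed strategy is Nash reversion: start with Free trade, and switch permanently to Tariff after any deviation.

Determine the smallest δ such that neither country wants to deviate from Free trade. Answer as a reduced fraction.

Cooperation forever yields 18 each period: 18/(1−δ).
Deviating yields 20 once, then 3 forever: 20 + 3δ/(1−δ).
No profitable deviation requires 18/(1−δ) ≥ 20 + 3δ/(1−δ).
Multiplying by (1−δ): 18 ≥ 20(1−δ) + 3δ = 20 − 17δ.
So 17δ ≥ 2, i.e. δ ≥ 2/17.

2/17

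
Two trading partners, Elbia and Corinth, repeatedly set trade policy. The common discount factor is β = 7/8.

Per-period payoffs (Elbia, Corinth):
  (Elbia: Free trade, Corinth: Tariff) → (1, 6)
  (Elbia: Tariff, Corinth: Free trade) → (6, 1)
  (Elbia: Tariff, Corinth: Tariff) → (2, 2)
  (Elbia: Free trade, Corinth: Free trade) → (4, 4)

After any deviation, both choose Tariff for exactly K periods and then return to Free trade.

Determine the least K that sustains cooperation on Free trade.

2

No profitable deviation requires (4−2)(β+…+β^K) ≥ 6−4, i.e. β+…+β^K ≥ 1 ≈ 1.0000.
With β = 7/8, the partial sums are K=1: 0.8750, K=2: 1.6406.
K = 2 is the first length at which the sum reaches 1.0000.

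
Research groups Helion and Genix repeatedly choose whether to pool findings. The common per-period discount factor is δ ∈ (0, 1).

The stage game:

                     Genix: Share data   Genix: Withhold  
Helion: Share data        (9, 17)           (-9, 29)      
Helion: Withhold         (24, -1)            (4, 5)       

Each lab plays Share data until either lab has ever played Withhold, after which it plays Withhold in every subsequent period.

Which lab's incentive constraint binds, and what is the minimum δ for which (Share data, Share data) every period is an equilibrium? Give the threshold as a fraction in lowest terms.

Helion; δ ≥ 3/4

For Helion: deviation gain 24−9 = 15, per-period punishment loss 9−4 = 5. IC gives δ ≥ 15/20 = 3/4.
For Genix: gain 12, loss 12 per period, so δ ≥ 12/24 = 1/2.
The tighter constraint is Helion's, so cooperation needs δ ≥ 3/4.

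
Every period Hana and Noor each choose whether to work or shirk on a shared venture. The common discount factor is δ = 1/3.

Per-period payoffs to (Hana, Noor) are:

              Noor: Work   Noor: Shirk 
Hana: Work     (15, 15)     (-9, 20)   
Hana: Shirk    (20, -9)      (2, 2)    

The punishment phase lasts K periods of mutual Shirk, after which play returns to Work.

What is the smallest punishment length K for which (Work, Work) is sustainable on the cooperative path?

No profitable deviation requires (15−2)(δ+…+δ^K) ≥ 20−15, i.e. δ+…+δ^K ≥ 5/13 ≈ 0.3846.
With δ = 1/3, the partial sums are K=1: 0.3333, K=2: 0.4444.
K = 2 is the first length at which the sum reaches 0.3846.

2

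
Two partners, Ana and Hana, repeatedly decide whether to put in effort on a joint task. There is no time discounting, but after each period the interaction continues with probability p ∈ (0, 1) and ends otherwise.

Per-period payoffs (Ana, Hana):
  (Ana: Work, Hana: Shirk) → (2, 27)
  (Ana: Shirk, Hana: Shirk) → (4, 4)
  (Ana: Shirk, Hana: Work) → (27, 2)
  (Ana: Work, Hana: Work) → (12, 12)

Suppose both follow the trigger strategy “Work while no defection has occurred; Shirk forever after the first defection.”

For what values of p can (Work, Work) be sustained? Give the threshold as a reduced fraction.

15/23

Expected cooperation value is 12 + p·12 + p²·12 + … = 12/(1−p); deviation gives 27 + p·4/(1−p).
12 ≥ 27(1−p) + 4p ⇒ 23p ≥ 15 ⇒ p ≥ 15/23.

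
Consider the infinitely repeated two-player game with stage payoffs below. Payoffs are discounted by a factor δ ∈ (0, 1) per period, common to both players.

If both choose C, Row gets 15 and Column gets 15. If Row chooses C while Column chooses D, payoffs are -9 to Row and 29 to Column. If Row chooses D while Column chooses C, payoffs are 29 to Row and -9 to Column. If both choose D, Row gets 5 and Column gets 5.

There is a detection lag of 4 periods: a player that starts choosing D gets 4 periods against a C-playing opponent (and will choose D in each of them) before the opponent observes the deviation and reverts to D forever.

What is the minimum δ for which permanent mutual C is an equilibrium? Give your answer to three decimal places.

0.874

Deviating for the 4 undetected periods gains 29−15 = 14 per period over cooperation, then loses 15−5 = 10 per period forever once punishment starts.
Gain: 14(1 + δ + … + δ^3); loss: 10·δ^4/(1−δ).
No profitable deviation ⇔ 14(1−δ^4) ≤ 10·δ^4, i.e. δ^4 ≥ 14/(14+10) = 7/12.
Hence δ ≥ (7/12)^(1/4) ≈ 0.874.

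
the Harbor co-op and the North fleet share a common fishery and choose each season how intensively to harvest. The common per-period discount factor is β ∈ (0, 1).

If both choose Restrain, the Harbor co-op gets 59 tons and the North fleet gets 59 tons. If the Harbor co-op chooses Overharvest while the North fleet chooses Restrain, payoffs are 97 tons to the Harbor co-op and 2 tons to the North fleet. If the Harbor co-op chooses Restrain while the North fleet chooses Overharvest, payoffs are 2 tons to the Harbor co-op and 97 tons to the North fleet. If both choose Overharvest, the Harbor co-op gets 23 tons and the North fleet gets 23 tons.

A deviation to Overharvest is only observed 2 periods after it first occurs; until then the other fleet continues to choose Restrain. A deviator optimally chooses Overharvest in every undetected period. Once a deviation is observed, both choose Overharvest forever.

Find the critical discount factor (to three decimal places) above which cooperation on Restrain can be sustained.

The best deviation is to choose Overharvest for all 2 undetected periods, earning 97 each, then 23 forever once detected.
Deviation value: 97(1−β^2)/(1−β) + 23β^2/(1−β); cooperation value: 59/(1−β).
IC: 59 ≥ 97(1−β^2) + 23β^2 = 97 − 74β^2.
So β^2 ≥ 38/74 = 19/37, giving β ≥ (19/37)^(1/2) ≈ 0.717.

0.717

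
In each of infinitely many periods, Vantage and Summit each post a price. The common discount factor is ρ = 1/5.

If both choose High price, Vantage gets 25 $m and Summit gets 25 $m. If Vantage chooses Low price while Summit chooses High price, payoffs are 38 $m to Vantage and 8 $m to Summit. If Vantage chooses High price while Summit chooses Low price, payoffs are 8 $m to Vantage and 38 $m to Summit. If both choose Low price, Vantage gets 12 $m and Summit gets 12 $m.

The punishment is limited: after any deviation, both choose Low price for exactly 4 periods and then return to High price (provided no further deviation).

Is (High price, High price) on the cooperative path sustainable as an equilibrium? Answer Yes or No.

No

A one-shot deviation gives 38 now, then 12 for 4 periods, then back to 25.
Gain from deviating: (38−25) today; loss: (25−12) in each of the next 4 periods.
No-deviation condition: (25−12)(ρ+…+ρ^4) ≥ 38−25, i.e. ρ+…+ρ^4 ≥ 1.
At ρ = 1/5: ρ+…+ρ^4 = 0.2496 < 1.0000.
So cooperation is not sustainable.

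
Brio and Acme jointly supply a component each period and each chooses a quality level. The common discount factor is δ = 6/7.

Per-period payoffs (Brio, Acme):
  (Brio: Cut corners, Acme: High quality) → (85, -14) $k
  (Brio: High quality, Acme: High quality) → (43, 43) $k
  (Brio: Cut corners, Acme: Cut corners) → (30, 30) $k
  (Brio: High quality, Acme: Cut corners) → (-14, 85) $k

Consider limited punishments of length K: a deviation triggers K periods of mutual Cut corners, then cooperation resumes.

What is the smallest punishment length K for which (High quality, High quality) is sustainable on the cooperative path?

No profitable deviation requires (43−30)(δ+…+δ^K) ≥ 85−43, i.e. δ+…+δ^K ≥ 42/13 ≈ 3.2308.
With δ = 6/7, the partial sums are K=1: 0.8571, K=2: 1.5918, K=3: 2.2216, K=4: 2.7613, K=5: 3.2240, K=6: 3.6206.
K = 6 is the first length at which the sum reaches 3.2308.

6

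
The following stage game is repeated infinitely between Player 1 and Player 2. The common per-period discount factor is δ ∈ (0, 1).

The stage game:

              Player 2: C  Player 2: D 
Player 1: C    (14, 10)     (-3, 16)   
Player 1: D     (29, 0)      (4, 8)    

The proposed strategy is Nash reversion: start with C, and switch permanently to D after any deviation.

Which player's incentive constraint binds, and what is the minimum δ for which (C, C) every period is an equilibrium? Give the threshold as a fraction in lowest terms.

Player 2; δ ≥ 3/4

Player 1: cooperation gives 14 each period; deviation gives 29 once then 4 forever.
  14/(1−δ) ≥ 29 + 4δ/(1−δ) ⇒ δ ≥ 15/25 = 3/5.
Player 2: cooperation gives 10 each period; deviation gives 16 once then 8 forever.
  δ ≥ 6/8 = 3/4.
Both must hold, so the binding constraint is Player 2's: δ ≥ 3/4.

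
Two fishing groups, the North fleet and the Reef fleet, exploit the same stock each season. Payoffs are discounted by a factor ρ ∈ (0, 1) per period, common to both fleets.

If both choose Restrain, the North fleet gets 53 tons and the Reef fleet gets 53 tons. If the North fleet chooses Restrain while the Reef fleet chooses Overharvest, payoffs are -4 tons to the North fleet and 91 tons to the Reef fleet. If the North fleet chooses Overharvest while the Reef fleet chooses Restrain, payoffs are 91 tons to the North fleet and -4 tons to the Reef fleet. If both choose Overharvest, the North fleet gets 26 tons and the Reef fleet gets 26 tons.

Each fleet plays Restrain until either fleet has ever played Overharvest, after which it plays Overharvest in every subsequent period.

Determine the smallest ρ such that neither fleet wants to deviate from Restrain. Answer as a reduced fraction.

One-period gain from deviating is 91 − 53 = 38. The loss is 53 − 26 = 27 in every subsequent period, with present value 27·ρ/(1−ρ).
Deviation is unprofitable when 27·ρ/(1−ρ) ≥ 38, i.e. ρ/(1−ρ) ≥ 38/27.
Equivalently ρ ≥ 38/(38+27) = 38/65.

38/65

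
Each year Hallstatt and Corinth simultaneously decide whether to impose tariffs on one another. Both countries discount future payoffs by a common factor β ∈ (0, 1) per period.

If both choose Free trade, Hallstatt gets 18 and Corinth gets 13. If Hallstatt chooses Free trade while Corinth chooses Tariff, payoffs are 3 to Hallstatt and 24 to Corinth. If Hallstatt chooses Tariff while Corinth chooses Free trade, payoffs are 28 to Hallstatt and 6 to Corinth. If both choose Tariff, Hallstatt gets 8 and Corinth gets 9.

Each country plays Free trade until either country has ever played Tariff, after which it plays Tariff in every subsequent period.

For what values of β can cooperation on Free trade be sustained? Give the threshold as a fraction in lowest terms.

Hallstatt: cooperation gives 18 each period; deviation gives 28 once then 8 forever.
  18/(1−β) ≥ 28 + 8β/(1−β) ⇒ β ≥ 10/20 = 1/2.
Corinth: cooperation gives 13 each period; deviation gives 24 once then 9 forever.
  β ≥ 11/15.
Both must hold, so the binding constraint is Corinth's: β ≥ 11/15.

11/15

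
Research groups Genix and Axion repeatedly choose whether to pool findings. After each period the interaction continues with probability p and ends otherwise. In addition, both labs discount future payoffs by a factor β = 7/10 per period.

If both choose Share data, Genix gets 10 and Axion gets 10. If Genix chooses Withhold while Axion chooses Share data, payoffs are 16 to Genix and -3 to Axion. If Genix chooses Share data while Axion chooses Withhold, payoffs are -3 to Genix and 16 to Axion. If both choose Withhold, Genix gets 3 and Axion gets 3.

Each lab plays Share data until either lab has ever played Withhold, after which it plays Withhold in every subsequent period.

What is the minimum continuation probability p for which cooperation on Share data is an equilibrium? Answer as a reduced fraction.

With continuation probability p and discount β, the effective per-period discount factor is βp.
Grim-trigger IC: βp ≥ (16−10)/(16−3) = 6/13.
So p ≥ (6/13)/(7/10) = 60/91.

60/91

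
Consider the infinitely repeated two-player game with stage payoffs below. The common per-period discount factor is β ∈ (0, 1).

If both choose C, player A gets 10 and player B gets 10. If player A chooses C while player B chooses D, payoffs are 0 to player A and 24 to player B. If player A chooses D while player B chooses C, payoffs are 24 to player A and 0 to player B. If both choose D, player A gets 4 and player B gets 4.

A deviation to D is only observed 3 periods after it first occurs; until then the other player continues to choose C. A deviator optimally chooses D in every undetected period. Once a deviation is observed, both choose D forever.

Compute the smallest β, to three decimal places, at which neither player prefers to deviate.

Deviating for the 3 undetected periods gains 24−10 = 14 per period over cooperation, then loses 10−4 = 6 per period forever once punishment starts.
Gain: 14(1 + β + … + β^2); loss: 6·β^3/(1−β).
No profitable deviation ⇔ 14(1−β^3) ≤ 6·β^3, i.e. β^3 ≥ 14/(14+6) = 7/10.
Hence β ≥ (7/10)^(1/3) ≈ 0.888.

0.888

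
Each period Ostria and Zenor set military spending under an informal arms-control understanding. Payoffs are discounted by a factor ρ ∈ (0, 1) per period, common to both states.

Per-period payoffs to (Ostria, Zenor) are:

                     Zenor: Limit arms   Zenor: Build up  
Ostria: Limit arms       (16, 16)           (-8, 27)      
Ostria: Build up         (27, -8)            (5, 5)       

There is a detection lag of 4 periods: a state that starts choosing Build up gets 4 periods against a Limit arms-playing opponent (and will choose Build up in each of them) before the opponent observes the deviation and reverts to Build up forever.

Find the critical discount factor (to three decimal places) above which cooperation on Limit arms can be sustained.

0.841

A deviator earns 27 for 4 periods, then 5 forever; cooperating earns 16 forever. Multiplying the IC by (1−ρ):
16 ≥ 27(1−ρ^4) + 5ρ^4, so 22·ρ^4 ≥ 11 and ρ^4 ≥ 1/2.
ρ ≥ (1/2)^(1/4) ≈ 0.841.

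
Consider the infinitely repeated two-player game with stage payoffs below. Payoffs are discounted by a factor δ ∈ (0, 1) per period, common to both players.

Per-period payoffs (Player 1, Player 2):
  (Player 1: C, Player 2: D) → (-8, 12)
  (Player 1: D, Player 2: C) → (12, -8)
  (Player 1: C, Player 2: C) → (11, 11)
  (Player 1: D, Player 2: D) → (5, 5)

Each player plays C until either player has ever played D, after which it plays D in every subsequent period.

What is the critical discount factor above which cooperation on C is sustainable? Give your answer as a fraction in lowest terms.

1/7

One-period gain from deviating is 12 − 11 = 1. The loss is 11 − 5 = 6 in every subsequent period, with present value 6·δ/(1−δ).
Deviation is unprofitable when 6·δ/(1−δ) ≥ 1, i.e. δ/(1−δ) ≥ 1/6.
Equivalently δ ≥ 1/(1+6) = 1/7.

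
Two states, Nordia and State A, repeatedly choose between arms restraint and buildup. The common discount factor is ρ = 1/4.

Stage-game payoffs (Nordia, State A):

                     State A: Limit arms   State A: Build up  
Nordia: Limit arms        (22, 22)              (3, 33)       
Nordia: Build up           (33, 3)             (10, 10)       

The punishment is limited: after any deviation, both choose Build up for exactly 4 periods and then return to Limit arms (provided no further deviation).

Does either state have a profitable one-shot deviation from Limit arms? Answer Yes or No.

Yes

IC: ρ+…+ρ^4 ≥ (33−22)/(22−10) = 11/12.
At ρ = 1/4: partial sum = 0.3320 < 0.9167. Cooperation not sustainable.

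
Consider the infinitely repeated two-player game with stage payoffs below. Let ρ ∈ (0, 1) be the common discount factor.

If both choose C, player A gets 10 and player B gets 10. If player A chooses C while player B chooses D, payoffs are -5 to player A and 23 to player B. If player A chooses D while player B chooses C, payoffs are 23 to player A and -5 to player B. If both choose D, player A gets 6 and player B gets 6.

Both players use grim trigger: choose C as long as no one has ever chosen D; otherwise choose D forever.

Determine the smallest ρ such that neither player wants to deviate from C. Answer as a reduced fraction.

13/17

Under grim trigger the critical discount factor is (T−C)/(T−P) with T = 23, C = 10, P = 6.
ρ* = (23−10)/(23−6) = 13/17.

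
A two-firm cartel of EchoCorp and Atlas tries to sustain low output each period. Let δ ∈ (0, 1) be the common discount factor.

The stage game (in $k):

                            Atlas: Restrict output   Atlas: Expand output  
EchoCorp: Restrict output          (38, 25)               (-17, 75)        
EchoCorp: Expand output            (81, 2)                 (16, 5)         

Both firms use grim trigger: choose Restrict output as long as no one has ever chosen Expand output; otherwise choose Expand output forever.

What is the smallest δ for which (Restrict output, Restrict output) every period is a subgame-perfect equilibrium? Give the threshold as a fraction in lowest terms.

5/7

For EchoCorp: deviation gain 81−38 = 43, per-period punishment loss 38−16 = 22. IC gives δ ≥ 43/65.
For Atlas: gain 50, loss 20 per period, so δ ≥ 50/70 = 5/7.
The tighter constraint is Atlas's, so cooperation needs δ ≥ 5/7.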